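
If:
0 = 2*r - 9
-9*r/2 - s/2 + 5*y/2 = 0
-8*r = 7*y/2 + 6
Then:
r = 9/2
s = -201/2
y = -12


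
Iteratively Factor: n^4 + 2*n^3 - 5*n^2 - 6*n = (n + 3)*(n^3 - n^2 - 2*n) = (n + 1)*(n + 3)*(n^2 - 2*n) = n*(n + 1)*(n + 3)*(n - 2)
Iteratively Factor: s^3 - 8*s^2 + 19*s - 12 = (s - 3)*(s^2 - 5*s + 4) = (s - 4)*(s - 3)*(s - 1)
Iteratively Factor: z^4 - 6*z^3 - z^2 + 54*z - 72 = (z - 3)*(z^3 - 3*z^2 - 10*z + 24) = (z - 4)*(z - 3)*(z^2 + z - 6) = (z - 4)*(z - 3)*(z - 2)*(z + 3)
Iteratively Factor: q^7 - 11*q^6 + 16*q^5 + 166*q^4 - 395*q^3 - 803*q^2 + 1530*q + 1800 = (q - 4)*(q^6 - 7*q^5 - 12*q^4 + 118*q^3 + 77*q^2 - 495*q - 450) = (q - 4)*(q + 2)*(q^5 - 9*q^4 + 6*q^3 + 106*q^2 - 135*q - 225) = (q - 4)*(q + 2)*(q + 3)*(q^4 - 12*q^3 + 42*q^2 - 20*q - 75) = (q - 4)*(q - 3)*(q + 2)*(q + 3)*(q^3 - 9*q^2 + 15*q + 25) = (q - 5)*(q - 4)*(q - 3)*(q + 2)*(q + 3)*(q^2 - 4*q - 5) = (q - 5)*(q - 4)*(q - 3)*(q + 1)*(q + 2)*(q + 3)*(q - 5)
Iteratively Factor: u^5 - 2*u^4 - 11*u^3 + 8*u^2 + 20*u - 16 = (u - 1)*(u^4 - u^3 - 12*u^2 - 4*u + 16) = (u - 1)*(u + 2)*(u^3 - 3*u^2 - 6*u + 8) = (u - 1)*(u + 2)^2*(u^2 - 5*u + 4) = (u - 1)^2*(u + 2)^2*(u - 4)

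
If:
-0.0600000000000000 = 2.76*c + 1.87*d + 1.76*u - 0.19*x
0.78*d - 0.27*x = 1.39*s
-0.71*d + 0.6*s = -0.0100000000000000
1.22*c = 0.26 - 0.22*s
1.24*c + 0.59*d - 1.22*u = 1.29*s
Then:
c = 1.65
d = -6.74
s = -7.99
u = 6.87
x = 21.68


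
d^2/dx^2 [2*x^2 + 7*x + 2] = 4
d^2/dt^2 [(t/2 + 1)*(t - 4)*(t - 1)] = 3*t - 3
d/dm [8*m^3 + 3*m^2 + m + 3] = 24*m^2 + 6*m + 1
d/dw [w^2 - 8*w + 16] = 2*w - 8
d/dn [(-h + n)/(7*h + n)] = 8*h/(7*h + n)^2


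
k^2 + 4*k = k*(k + 4)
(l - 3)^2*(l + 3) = l^3 - 3*l^2 - 9*l + 27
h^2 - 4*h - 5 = (h - 5)*(h + 1)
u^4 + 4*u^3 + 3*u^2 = u^2*(u + 1)*(u + 3)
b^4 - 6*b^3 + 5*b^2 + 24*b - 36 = (b - 3)^2*(b - 2)*(b + 2)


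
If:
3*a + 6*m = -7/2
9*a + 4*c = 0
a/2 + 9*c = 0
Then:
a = 0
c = 0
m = -7/12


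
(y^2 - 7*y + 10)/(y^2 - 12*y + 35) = (y - 2)/(y - 7)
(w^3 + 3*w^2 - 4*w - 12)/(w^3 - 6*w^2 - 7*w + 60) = (w^2 - 4)/(w^2 - 9*w + 20)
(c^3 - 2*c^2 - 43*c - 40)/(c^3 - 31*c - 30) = (c - 8)/(c - 6)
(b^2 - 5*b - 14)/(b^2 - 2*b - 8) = (b - 7)/(b - 4)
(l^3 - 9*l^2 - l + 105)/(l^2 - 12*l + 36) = (l^3 - 9*l^2 - l + 105)/(l^2 - 12*l + 36)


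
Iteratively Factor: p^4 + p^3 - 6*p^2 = (p)*(p^3 + p^2 - 6*p) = p*(p + 3)*(p^2 - 2*p) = p*(p - 2)*(p + 3)*(p)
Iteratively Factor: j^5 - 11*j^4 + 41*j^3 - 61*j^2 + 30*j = (j)*(j^4 - 11*j^3 + 41*j^2 - 61*j + 30) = j*(j - 1)*(j^3 - 10*j^2 + 31*j - 30) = j*(j - 2)*(j - 1)*(j^2 - 8*j + 15) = j*(j - 5)*(j - 2)*(j - 1)*(j - 3)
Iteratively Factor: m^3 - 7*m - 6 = (m + 1)*(m^2 - m - 6) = (m - 3)*(m + 1)*(m + 2)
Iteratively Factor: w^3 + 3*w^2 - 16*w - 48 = (w - 4)*(w^2 + 7*w + 12) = (w - 4)*(w + 3)*(w + 4)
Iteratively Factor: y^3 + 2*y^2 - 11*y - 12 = (y + 1)*(y^2 + y - 12) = (y + 1)*(y + 4)*(y - 3)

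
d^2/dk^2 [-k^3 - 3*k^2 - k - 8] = -6*k - 6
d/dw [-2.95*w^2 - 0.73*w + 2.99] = -5.9*w - 0.73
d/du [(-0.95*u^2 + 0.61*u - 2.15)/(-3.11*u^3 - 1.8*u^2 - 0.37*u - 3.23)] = (-2.9545*u^4 + 3.7942*u^3 - 18.61*u^2 - 1.603*u - 2.7658)/(9.6721*u^6 + 11.196*u^5 + 5.5414*u^4 + 21.4226*u^3 + 11.7649*u^2 + 2.3902*u + 10.4329)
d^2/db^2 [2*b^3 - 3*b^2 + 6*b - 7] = 12*b - 6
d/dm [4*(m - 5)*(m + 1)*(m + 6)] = 12*m^2 + 16*m - 116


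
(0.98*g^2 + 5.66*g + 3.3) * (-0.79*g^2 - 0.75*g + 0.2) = -0.7742*g^4 - 5.2064*g^3 - 6.656*g^2 - 1.343*g + 0.66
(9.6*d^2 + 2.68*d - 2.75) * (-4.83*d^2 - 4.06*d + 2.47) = -46.368*d^4 - 51.9204*d^3 + 26.1137*d^2 + 17.7846*d - 6.7925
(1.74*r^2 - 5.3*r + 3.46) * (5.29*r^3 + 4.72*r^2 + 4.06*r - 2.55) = 9.2046*r^5 - 19.8242*r^4 + 0.351800000000001*r^3 - 9.6238*r^2 + 27.5626*r - 8.823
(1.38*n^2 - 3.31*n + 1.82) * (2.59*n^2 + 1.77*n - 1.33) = 3.5742*n^4 - 6.1303*n^3 - 2.9803*n^2 + 7.6237*n - 2.4206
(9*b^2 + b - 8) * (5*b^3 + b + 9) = 45*b^5 + 5*b^4 - 31*b^3 + 82*b^2 + b - 72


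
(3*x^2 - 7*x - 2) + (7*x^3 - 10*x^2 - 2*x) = 7*x^3 - 7*x^2 - 9*x - 2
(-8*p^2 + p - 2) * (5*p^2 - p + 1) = -40*p^4 + 13*p^3 - 19*p^2 + 3*p - 2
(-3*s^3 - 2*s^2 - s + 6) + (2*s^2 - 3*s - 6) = -3*s^3 - 4*s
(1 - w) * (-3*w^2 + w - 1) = 3*w^3 - 4*w^2 + 2*w - 1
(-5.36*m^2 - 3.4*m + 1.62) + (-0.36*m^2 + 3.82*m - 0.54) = -5.72*m^2 + 0.42*m + 1.08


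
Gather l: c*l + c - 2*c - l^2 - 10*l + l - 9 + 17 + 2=-c - l^2 + l*(c - 9) + 10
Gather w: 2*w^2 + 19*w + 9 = 2*w^2 + 19*w + 9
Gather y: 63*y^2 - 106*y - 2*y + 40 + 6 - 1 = 63*y^2 - 108*y + 45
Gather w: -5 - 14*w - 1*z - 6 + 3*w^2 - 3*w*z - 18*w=3*w^2 + w*(-3*z - 32) - z - 11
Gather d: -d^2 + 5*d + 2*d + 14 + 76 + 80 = -d^2 + 7*d + 170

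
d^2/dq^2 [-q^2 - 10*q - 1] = -2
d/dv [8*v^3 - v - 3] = 24*v^2 - 1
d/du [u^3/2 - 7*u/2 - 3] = 3*u^2/2 - 7/2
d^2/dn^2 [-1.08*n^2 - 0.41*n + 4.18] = -2.16000000000000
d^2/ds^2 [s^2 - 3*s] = 2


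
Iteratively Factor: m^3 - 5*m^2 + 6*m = (m - 3)*(m^2 - 2*m) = (m - 3)*(m - 2)*(m)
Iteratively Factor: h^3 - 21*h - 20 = (h - 5)*(h^2 + 5*h + 4) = (h - 5)*(h + 1)*(h + 4)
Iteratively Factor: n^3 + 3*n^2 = (n + 3)*(n^2) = n*(n + 3)*(n)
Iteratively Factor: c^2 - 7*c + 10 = (c - 5)*(c - 2)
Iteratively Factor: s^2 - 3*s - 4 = (s + 1)*(s - 4)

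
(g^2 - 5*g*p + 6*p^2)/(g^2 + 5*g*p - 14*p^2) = (g - 3*p)/(g + 7*p)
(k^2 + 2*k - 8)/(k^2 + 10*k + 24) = (k - 2)/(k + 6)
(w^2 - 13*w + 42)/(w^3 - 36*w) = (w - 7)/(w*(w + 6))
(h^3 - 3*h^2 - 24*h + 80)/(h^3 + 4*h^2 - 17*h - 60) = (h - 4)/(h + 3)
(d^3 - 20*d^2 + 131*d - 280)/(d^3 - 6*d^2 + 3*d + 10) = (d^2 - 15*d + 56)/(d^2 - d - 2)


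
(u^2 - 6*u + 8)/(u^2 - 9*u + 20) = (u - 2)/(u - 5)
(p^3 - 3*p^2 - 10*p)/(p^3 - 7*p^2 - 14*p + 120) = p*(p + 2)/(p^2 - 2*p - 24)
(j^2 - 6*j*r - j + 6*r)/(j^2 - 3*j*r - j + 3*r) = (-j + 6*r)/(-j + 3*r)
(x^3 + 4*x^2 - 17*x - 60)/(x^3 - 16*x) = (x^2 + 8*x + 15)/(x*(x + 4))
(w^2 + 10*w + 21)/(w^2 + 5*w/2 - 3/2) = 2*(w + 7)/(2*w - 1)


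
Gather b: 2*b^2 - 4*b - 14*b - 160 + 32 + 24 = 2*b^2 - 18*b - 104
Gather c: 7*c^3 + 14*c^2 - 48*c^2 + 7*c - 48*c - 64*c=7*c^3 - 34*c^2 - 105*c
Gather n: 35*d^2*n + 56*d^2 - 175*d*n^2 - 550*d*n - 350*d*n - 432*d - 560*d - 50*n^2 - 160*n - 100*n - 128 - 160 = 56*d^2 - 992*d + n^2*(-175*d - 50) + n*(35*d^2 - 900*d - 260) - 288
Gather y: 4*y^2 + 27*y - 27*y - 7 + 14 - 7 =4*y^2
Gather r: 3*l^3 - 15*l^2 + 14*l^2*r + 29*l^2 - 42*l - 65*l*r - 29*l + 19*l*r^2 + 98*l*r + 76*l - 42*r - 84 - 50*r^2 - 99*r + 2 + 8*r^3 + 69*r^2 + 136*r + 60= 3*l^3 + 14*l^2 + 5*l + 8*r^3 + r^2*(19*l + 19) + r*(14*l^2 + 33*l - 5) - 22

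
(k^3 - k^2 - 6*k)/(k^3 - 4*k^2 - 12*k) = (k - 3)/(k - 6)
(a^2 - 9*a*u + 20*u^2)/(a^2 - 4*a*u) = (a - 5*u)/a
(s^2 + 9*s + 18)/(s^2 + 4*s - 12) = (s + 3)/(s - 2)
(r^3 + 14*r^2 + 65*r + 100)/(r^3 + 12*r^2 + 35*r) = (r^2 + 9*r + 20)/(r*(r + 7))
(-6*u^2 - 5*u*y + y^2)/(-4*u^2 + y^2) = (6*u^2 + 5*u*y - y^2)/(4*u^2 - y^2)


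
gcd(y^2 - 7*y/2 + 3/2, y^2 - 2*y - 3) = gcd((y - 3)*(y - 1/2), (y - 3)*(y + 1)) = y - 3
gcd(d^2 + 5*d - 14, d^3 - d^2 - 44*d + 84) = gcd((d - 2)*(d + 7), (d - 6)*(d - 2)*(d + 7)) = d^2 + 5*d - 14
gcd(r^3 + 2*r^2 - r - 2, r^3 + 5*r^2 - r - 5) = r^2 - 1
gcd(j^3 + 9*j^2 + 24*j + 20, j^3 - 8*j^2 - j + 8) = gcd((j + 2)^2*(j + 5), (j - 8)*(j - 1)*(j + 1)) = 1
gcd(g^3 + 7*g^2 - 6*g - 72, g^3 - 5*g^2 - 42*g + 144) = g^2 + 3*g - 18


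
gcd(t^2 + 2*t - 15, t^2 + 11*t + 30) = t + 5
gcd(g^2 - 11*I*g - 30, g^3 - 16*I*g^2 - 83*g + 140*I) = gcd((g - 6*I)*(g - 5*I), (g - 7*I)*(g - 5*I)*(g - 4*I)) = g - 5*I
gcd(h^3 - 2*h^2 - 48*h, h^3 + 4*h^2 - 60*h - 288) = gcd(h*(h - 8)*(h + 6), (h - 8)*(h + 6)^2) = h^2 - 2*h - 48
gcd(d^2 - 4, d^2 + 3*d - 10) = d - 2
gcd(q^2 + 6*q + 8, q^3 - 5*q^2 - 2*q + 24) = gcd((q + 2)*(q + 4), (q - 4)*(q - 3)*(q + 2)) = q + 2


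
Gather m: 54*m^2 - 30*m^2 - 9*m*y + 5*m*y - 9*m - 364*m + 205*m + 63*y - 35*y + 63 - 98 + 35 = 24*m^2 + m*(-4*y - 168) + 28*y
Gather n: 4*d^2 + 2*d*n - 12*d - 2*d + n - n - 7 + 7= 4*d^2 + 2*d*n - 14*d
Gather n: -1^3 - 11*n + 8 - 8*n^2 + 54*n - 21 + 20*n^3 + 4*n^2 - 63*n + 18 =20*n^3 - 4*n^2 - 20*n + 4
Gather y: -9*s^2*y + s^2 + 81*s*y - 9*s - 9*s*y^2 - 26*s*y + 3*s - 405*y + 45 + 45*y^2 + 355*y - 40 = s^2 - 6*s + y^2*(45 - 9*s) + y*(-9*s^2 + 55*s - 50) + 5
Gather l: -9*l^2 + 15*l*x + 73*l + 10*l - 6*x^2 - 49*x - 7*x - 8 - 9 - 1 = -9*l^2 + l*(15*x + 83) - 6*x^2 - 56*x - 18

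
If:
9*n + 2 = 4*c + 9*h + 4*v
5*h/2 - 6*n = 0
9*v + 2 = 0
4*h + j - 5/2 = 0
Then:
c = 13/18 - 63*n/20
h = 12*n/5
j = 5/2 - 48*n/5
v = -2/9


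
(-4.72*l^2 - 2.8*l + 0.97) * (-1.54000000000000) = 7.2688*l^2 + 4.312*l - 1.4938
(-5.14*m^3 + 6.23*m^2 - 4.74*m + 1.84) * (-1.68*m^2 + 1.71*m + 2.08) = 8.6352*m^5 - 19.2558*m^4 + 7.9253*m^3 + 1.7618*m^2 - 6.7128*m + 3.8272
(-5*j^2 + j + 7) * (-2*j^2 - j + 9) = 10*j^4 + 3*j^3 - 60*j^2 + 2*j + 63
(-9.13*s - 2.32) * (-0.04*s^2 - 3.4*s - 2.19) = 0.3652*s^3 + 31.1348*s^2 + 27.8827*s + 5.0808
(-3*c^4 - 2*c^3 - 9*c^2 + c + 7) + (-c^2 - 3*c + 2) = -3*c^4 - 2*c^3 - 10*c^2 - 2*c + 9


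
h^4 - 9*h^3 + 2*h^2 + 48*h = h*(h - 8)*(h - 3)*(h + 2)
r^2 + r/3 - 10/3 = (r - 5/3)*(r + 2)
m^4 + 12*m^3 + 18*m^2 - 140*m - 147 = (m - 3)*(m + 1)*(m + 7)^2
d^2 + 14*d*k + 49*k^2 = (d + 7*k)^2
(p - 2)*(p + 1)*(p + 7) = p^3 + 6*p^2 - 9*p - 14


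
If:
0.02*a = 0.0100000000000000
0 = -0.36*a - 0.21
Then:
No Solution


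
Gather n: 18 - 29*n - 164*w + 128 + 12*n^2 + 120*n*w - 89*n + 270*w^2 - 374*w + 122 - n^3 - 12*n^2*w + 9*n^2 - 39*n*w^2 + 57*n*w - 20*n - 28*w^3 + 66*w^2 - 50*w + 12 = -n^3 + n^2*(21 - 12*w) + n*(-39*w^2 + 177*w - 138) - 28*w^3 + 336*w^2 - 588*w + 280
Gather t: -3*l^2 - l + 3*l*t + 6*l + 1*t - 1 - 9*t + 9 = -3*l^2 + 5*l + t*(3*l - 8) + 8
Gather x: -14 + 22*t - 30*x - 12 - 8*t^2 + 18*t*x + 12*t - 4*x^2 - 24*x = -8*t^2 + 34*t - 4*x^2 + x*(18*t - 54) - 26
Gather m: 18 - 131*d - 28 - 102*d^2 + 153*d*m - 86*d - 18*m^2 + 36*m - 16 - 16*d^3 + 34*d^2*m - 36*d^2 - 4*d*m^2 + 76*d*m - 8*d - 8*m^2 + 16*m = -16*d^3 - 138*d^2 - 225*d + m^2*(-4*d - 26) + m*(34*d^2 + 229*d + 52) - 26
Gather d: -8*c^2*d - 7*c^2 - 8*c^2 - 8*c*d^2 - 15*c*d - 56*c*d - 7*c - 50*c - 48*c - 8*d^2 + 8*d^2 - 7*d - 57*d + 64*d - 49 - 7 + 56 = -15*c^2 - 8*c*d^2 - 105*c + d*(-8*c^2 - 71*c)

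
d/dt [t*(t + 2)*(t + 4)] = 3*t^2 + 12*t + 8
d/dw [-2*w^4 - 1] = -8*w^3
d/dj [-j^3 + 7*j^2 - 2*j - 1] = -3*j^2 + 14*j - 2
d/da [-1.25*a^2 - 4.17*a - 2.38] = -2.5*a - 4.17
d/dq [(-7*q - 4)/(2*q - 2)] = 11/(2*(q - 1)^2)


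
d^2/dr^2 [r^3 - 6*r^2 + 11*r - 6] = 6*r - 12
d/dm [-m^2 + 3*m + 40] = 3 - 2*m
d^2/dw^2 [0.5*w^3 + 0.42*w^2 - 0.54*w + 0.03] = 3.0*w + 0.84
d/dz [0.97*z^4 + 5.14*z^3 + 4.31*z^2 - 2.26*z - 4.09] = 3.88*z^3 + 15.42*z^2 + 8.62*z - 2.26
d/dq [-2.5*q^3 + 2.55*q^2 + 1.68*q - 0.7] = -7.5*q^2 + 5.1*q + 1.68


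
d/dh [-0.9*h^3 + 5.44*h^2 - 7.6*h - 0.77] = -2.7*h^2 + 10.88*h - 7.6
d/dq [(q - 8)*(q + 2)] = 2*q - 6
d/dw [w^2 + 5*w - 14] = 2*w + 5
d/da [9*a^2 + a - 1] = 18*a + 1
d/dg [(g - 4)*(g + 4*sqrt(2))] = 2*g - 4 + 4*sqrt(2)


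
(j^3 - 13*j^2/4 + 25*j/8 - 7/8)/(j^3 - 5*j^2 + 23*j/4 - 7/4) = (4*j - 7)/(2*(2*j - 7))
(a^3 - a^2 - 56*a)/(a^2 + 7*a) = a - 8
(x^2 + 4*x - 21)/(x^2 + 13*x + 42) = (x - 3)/(x + 6)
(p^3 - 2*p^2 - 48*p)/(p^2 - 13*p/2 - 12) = 2*p*(p + 6)/(2*p + 3)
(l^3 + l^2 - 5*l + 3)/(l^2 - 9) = (l^2 - 2*l + 1)/(l - 3)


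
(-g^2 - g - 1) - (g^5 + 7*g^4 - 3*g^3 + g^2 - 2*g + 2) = -g^5 - 7*g^4 + 3*g^3 - 2*g^2 + g - 3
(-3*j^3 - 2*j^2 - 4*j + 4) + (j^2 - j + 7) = -3*j^3 - j^2 - 5*j + 11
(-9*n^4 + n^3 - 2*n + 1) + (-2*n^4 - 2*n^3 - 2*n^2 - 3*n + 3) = -11*n^4 - n^3 - 2*n^2 - 5*n + 4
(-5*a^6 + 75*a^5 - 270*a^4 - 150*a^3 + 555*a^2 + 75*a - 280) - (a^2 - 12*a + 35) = -5*a^6 + 75*a^5 - 270*a^4 - 150*a^3 + 554*a^2 + 87*a - 315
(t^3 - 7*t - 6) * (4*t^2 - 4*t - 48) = 4*t^5 - 4*t^4 - 76*t^3 + 4*t^2 + 360*t + 288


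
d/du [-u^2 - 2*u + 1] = -2*u - 2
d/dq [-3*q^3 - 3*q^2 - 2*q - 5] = -9*q^2 - 6*q - 2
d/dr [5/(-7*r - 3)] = 35/(7*r + 3)^2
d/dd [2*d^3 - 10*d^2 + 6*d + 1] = 6*d^2 - 20*d + 6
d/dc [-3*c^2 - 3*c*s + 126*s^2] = -6*c - 3*s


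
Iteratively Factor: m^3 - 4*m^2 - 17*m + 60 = (m - 5)*(m^2 + m - 12) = (m - 5)*(m + 4)*(m - 3)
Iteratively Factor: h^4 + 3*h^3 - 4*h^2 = (h - 1)*(h^3 + 4*h^2) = (h - 1)*(h + 4)*(h^2) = h*(h - 1)*(h + 4)*(h)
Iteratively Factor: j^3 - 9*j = (j + 3)*(j^2 - 3*j) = j*(j + 3)*(j - 3)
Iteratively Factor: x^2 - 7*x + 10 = (x - 5)*(x - 2)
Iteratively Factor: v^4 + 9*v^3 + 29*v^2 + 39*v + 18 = (v + 2)*(v^3 + 7*v^2 + 15*v + 9) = (v + 2)*(v + 3)*(v^2 + 4*v + 3) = (v + 2)*(v + 3)^2*(v + 1)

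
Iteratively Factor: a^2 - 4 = (a - 2)*(a + 2)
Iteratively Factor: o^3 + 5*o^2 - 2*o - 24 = (o - 2)*(o^2 + 7*o + 12) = (o - 2)*(o + 4)*(o + 3)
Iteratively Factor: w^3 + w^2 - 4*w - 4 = (w + 1)*(w^2 - 4) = (w + 1)*(w + 2)*(w - 2)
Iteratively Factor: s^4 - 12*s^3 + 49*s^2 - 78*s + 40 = (s - 4)*(s^3 - 8*s^2 + 17*s - 10) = (s - 4)*(s - 2)*(s^2 - 6*s + 5) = (s - 4)*(s - 2)*(s - 1)*(s - 5)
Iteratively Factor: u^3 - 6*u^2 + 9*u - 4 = (u - 1)*(u^2 - 5*u + 4) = (u - 4)*(u - 1)*(u - 1)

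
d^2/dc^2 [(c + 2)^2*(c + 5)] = 6*c + 18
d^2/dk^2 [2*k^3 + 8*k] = 12*k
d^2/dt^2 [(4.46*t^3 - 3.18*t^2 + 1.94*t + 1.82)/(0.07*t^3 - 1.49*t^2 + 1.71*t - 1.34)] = (0.899192000000001*t^6 - 3.14613600000003*t^5 + 6.19701599999996*t^4 - 6.99498400000007*t^3 + 4.51154400000001*t^2 - 1.98894*t + 0.846715999999997)/(0.000343*t^9 - 0.021903*t^8 + 0.491358*t^7 - 4.397765*t^6 + 12.841746*t^5 - 22.957917*t^4 + 25.862403*t^3 - 19.781214*t^2 + 9.211428*t - 2.406104)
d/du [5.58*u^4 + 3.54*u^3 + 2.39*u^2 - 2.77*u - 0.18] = 22.32*u^3 + 10.62*u^2 + 4.78*u - 2.77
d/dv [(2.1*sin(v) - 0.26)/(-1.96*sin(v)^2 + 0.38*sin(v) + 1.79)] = (4.116*sin(v)^2 - 1.0192*sin(v) + 3.8578)*cos(v)/(3.8416*sin(v)^4 - 1.4896*sin(v)^3 - 6.8724*sin(v)^2 + 1.3604*sin(v) + 3.2041)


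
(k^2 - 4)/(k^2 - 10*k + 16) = (k + 2)/(k - 8)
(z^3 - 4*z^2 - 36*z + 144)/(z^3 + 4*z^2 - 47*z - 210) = (z^2 - 10*z + 24)/(z^2 - 2*z - 35)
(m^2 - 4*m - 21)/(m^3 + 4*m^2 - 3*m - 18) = (m - 7)/(m^2 + m - 6)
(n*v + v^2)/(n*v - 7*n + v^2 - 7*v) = v/(v - 7)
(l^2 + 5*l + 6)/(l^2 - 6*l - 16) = (l + 3)/(l - 8)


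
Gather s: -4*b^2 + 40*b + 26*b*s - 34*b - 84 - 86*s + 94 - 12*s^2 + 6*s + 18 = -4*b^2 + 6*b - 12*s^2 + s*(26*b - 80) + 28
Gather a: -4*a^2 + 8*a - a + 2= -4*a^2 + 7*a + 2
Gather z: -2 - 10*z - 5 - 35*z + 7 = -45*z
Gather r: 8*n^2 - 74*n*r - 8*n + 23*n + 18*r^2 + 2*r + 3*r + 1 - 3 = 8*n^2 + 15*n + 18*r^2 + r*(5 - 74*n) - 2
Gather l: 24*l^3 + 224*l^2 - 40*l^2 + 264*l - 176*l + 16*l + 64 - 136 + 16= 24*l^3 + 184*l^2 + 104*l - 56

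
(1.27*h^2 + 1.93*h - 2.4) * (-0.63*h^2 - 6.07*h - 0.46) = -0.8001*h^4 - 8.9248*h^3 - 10.7873*h^2 + 13.6802*h + 1.104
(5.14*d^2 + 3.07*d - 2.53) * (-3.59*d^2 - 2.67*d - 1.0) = -18.4526*d^4 - 24.7451*d^3 - 4.2542*d^2 + 3.6851*d + 2.53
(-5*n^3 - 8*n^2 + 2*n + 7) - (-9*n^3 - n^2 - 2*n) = 4*n^3 - 7*n^2 + 4*n + 7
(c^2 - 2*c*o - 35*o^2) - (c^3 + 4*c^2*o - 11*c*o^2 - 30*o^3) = -c^3 - 4*c^2*o + c^2 + 11*c*o^2 - 2*c*o + 30*o^3 - 35*o^2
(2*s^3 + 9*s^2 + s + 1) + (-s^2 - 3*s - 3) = 2*s^3 + 8*s^2 - 2*s - 2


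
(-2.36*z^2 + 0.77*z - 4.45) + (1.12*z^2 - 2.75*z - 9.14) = -1.24*z^2 - 1.98*z - 13.59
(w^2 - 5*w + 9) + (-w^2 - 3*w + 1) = 10 - 8*w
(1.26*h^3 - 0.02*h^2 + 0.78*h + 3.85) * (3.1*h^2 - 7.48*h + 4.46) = 3.906*h^5 - 9.4868*h^4 + 8.1872*h^3 + 6.0114*h^2 - 25.3192*h + 17.171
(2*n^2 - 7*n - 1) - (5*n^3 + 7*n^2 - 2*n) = -5*n^3 - 5*n^2 - 5*n - 1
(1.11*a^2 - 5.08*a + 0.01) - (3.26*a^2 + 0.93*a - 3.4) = -2.15*a^2 - 6.01*a + 3.41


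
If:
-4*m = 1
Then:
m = -1/4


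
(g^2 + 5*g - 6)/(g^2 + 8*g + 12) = (g - 1)/(g + 2)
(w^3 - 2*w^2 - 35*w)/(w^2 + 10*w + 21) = w*(w^2 - 2*w - 35)/(w^2 + 10*w + 21)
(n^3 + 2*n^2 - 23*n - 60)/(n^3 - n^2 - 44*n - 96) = (n - 5)/(n - 8)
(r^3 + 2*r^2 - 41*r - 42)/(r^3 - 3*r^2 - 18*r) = (r^2 + 8*r + 7)/(r*(r + 3))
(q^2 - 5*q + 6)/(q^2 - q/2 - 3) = 2*(q - 3)/(2*q + 3)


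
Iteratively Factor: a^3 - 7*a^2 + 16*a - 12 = (a - 2)*(a^2 - 5*a + 6) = (a - 2)^2*(a - 3)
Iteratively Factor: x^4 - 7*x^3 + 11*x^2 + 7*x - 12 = (x + 1)*(x^3 - 8*x^2 + 19*x - 12) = (x - 4)*(x + 1)*(x^2 - 4*x + 3) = (x - 4)*(x - 1)*(x + 1)*(x - 3)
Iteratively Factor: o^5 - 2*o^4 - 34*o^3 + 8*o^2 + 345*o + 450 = (o + 3)*(o^4 - 5*o^3 - 19*o^2 + 65*o + 150) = (o - 5)*(o + 3)*(o^3 - 19*o - 30) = (o - 5)*(o + 2)*(o + 3)*(o^2 - 2*o - 15) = (o - 5)*(o + 2)*(o + 3)^2*(o - 5)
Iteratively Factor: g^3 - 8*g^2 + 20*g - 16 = (g - 2)*(g^2 - 6*g + 8) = (g - 4)*(g - 2)*(g - 2)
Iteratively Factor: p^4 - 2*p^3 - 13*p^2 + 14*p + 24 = (p + 1)*(p^3 - 3*p^2 - 10*p + 24) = (p + 1)*(p + 3)*(p^2 - 6*p + 8) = (p - 4)*(p + 1)*(p + 3)*(p - 2)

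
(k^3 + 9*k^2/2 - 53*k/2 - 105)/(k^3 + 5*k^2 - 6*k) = (2*k^2 - 3*k - 35)/(2*k*(k - 1))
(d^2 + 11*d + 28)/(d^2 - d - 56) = (d + 4)/(d - 8)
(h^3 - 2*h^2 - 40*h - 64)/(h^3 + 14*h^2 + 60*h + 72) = (h^2 - 4*h - 32)/(h^2 + 12*h + 36)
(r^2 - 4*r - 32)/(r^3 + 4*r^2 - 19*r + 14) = (r^2 - 4*r - 32)/(r^3 + 4*r^2 - 19*r + 14)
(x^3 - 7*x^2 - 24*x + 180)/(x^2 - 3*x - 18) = (x^2 - x - 30)/(x + 3)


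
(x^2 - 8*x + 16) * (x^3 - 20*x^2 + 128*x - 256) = x^5 - 28*x^4 + 304*x^3 - 1600*x^2 + 4096*x - 4096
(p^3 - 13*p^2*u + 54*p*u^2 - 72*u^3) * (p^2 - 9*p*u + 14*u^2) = p^5 - 22*p^4*u + 185*p^3*u^2 - 740*p^2*u^3 + 1404*p*u^4 - 1008*u^5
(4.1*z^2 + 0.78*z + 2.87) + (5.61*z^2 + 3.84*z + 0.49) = 9.71*z^2 + 4.62*z + 3.36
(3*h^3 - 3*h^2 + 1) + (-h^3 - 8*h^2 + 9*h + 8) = 2*h^3 - 11*h^2 + 9*h + 9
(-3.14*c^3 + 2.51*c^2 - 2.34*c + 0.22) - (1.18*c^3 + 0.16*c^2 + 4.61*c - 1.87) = -4.32*c^3 + 2.35*c^2 - 6.95*c + 2.09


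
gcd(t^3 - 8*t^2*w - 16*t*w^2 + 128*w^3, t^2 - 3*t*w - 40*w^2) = t - 8*w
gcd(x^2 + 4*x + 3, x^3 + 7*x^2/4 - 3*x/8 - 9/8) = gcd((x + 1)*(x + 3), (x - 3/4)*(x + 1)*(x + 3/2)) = x + 1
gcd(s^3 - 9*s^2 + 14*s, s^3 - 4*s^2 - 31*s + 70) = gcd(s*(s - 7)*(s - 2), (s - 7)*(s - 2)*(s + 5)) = s^2 - 9*s + 14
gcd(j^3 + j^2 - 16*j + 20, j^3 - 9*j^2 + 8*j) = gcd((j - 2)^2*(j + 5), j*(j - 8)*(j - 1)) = 1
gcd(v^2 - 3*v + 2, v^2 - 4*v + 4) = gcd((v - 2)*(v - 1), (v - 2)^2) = v - 2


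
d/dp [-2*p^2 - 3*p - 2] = -4*p - 3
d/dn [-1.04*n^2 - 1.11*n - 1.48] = -2.08*n - 1.11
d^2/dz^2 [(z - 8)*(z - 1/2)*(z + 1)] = 6*z - 15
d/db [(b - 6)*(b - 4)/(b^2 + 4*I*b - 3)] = (b^2*(10 + 4*I) - 54*b + 30 - 96*I)/(b^4 + 8*I*b^3 - 22*b^2 - 24*I*b + 9)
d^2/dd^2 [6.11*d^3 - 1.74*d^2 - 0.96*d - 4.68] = 36.66*d - 3.48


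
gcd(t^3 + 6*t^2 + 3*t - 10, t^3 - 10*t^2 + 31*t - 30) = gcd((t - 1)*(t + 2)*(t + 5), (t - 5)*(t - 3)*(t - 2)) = 1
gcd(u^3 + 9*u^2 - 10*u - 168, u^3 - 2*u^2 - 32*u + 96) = u^2 + 2*u - 24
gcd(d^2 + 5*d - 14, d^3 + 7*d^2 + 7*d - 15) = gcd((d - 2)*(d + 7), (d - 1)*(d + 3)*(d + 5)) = 1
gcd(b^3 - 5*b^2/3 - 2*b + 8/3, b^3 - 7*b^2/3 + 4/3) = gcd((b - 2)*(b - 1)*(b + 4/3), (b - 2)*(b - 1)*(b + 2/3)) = b^2 - 3*b + 2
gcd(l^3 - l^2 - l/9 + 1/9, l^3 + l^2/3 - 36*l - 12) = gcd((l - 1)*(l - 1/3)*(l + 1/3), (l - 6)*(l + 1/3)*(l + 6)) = l + 1/3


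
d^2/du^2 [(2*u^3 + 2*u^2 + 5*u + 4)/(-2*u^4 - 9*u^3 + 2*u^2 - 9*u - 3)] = 2*(-8*u^9 - 24*u^8 - 252*u^7 - 834*u^6 - 1389*u^5 - 306*u^4 + 1285*u^3 - 264*u^2 + 396*u - 231)/(8*u^12 + 108*u^11 + 462*u^10 + 621*u^9 + 546*u^8 + 2403*u^7 + 163*u^6 + 2295*u^5 + 1062*u^4 + 648*u^3 + 675*u^2 + 243*u + 27)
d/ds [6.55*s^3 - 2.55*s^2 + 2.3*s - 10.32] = 19.65*s^2 - 5.1*s + 2.3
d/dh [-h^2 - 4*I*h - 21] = -2*h - 4*I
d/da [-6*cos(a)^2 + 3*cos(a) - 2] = 3*(4*cos(a) - 1)*sin(a)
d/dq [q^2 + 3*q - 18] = 2*q + 3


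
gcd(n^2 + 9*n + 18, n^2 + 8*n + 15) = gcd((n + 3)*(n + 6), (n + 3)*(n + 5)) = n + 3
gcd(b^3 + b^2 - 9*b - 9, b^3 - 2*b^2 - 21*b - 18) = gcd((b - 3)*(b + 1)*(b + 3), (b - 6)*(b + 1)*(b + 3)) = b^2 + 4*b + 3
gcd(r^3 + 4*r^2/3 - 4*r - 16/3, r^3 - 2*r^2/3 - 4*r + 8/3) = r^2 - 4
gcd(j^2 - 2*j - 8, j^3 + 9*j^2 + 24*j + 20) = j + 2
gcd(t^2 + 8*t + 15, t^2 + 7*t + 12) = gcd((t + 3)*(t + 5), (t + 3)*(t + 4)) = t + 3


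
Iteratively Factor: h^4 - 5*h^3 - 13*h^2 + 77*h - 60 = (h - 1)*(h^3 - 4*h^2 - 17*h + 60) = (h - 5)*(h - 1)*(h^2 + h - 12) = (h - 5)*(h - 1)*(h + 4)*(h - 3)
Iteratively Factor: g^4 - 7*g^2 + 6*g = (g)*(g^3 - 7*g + 6) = g*(g - 2)*(g^2 + 2*g - 3) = g*(g - 2)*(g + 3)*(g - 1)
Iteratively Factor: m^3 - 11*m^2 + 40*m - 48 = (m - 4)*(m^2 - 7*m + 12) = (m - 4)^2*(m - 3)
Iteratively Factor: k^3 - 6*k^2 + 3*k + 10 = (k - 5)*(k^2 - k - 2) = (k - 5)*(k - 2)*(k + 1)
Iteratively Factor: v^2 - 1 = (v + 1)*(v - 1)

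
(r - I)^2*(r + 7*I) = r^3 + 5*I*r^2 + 13*r - 7*I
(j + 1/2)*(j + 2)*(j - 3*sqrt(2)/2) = j^3 - 3*sqrt(2)*j^2/2 + 5*j^2/2 - 15*sqrt(2)*j/4 + j - 3*sqrt(2)/2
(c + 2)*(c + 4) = c^2 + 6*c + 8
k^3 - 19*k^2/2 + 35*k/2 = k*(k - 7)*(k - 5/2)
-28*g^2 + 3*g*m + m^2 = (-4*g + m)*(7*g + m)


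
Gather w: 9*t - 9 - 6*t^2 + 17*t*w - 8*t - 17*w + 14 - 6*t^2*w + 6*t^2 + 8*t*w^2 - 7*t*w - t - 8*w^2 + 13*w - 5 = w^2*(8*t - 8) + w*(-6*t^2 + 10*t - 4)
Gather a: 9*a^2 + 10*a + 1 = 9*a^2 + 10*a + 1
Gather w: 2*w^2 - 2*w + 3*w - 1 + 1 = 2*w^2 + w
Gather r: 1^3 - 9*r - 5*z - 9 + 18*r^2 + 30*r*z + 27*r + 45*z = 18*r^2 + r*(30*z + 18) + 40*z - 8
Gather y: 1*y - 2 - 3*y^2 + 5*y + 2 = -3*y^2 + 6*y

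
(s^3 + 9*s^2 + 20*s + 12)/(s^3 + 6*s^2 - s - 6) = (s + 2)/(s - 1)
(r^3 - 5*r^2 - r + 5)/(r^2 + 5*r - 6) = (r^2 - 4*r - 5)/(r + 6)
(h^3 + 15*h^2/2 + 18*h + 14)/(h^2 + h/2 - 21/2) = (h^2 + 4*h + 4)/(h - 3)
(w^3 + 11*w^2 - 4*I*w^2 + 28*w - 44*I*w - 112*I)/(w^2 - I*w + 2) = (w^3 + w^2*(11 - 4*I) + w*(28 - 44*I) - 112*I)/(w^2 - I*w + 2)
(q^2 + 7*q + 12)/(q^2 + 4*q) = (q + 3)/q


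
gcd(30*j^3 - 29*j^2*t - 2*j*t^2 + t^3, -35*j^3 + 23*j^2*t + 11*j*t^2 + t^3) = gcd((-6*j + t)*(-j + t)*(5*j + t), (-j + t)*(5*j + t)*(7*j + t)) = -5*j^2 + 4*j*t + t^2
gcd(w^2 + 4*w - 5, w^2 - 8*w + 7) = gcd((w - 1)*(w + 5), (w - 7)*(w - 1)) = w - 1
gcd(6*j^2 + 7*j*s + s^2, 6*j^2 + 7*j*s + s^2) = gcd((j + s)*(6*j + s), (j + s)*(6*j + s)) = 6*j^2 + 7*j*s + s^2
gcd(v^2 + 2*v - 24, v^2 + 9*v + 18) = v + 6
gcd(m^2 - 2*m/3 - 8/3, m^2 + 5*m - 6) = 1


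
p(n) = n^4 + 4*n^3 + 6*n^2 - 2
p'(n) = 4*n^3 + 12*n^2 + 12*n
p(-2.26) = 8.56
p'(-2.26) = -12.00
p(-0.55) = -0.76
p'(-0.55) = -3.64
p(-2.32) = 9.32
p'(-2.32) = -13.20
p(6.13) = 2556.87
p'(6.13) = 1445.87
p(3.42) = 364.99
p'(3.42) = 341.40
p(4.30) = 768.85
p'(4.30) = 591.51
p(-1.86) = 4.99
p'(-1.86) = -6.54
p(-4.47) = 159.86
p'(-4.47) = -171.13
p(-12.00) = 14686.00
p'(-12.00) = -5328.00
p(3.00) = 241.00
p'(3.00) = 252.00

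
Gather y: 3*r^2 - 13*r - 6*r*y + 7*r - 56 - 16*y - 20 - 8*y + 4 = 3*r^2 - 6*r + y*(-6*r - 24) - 72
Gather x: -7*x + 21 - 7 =14 - 7*x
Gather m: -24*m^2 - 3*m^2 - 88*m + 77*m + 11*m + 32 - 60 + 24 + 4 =-27*m^2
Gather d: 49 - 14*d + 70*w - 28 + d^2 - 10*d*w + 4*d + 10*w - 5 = d^2 + d*(-10*w - 10) + 80*w + 16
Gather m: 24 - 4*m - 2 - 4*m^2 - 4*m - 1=-4*m^2 - 8*m + 21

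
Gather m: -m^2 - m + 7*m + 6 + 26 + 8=-m^2 + 6*m + 40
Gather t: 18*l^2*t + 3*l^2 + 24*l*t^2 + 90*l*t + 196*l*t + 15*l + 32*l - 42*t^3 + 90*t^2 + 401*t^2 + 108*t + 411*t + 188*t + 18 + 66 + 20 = 3*l^2 + 47*l - 42*t^3 + t^2*(24*l + 491) + t*(18*l^2 + 286*l + 707) + 104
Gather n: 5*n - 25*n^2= -25*n^2 + 5*n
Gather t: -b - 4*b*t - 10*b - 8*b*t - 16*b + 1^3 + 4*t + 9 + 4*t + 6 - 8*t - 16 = -12*b*t - 27*b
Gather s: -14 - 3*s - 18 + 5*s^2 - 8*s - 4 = 5*s^2 - 11*s - 36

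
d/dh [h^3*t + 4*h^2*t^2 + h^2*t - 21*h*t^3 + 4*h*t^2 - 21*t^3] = t*(3*h^2 + 8*h*t + 2*h - 21*t^2 + 4*t)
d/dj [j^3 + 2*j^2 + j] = 3*j^2 + 4*j + 1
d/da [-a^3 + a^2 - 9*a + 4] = -3*a^2 + 2*a - 9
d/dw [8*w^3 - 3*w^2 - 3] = 6*w*(4*w - 1)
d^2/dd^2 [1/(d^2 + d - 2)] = 2*(-d^2 - d + (2*d + 1)^2 + 2)/(d^2 + d - 2)^3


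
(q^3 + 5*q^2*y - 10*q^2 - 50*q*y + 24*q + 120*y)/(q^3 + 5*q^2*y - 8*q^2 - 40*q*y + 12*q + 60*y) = (q - 4)/(q - 2)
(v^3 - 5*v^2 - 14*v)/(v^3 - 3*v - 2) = v*(-v^2 + 5*v + 14)/(-v^3 + 3*v + 2)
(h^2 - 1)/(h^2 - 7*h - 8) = (h - 1)/(h - 8)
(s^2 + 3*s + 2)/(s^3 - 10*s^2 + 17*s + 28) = (s + 2)/(s^2 - 11*s + 28)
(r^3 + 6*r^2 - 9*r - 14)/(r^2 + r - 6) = (r^2 + 8*r + 7)/(r + 3)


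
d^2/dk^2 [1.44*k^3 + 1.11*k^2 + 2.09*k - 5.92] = 8.64*k + 2.22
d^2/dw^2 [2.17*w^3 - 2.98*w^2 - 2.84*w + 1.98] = 13.02*w - 5.96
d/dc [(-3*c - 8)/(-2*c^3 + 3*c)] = 12*(-c^3 - 4*c^2 + 2)/(c^2*(4*c^4 - 12*c^2 + 9))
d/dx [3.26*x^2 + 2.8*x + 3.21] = 6.52*x + 2.8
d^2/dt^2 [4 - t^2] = -2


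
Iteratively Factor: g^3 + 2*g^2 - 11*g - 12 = (g - 3)*(g^2 + 5*g + 4) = (g - 3)*(g + 4)*(g + 1)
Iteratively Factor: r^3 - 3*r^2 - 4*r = (r - 4)*(r^2 + r) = (r - 4)*(r + 1)*(r)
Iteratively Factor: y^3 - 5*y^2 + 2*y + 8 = (y + 1)*(y^2 - 6*y + 8) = (y - 2)*(y + 1)*(y - 4)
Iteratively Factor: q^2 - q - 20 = (q - 5)*(q + 4)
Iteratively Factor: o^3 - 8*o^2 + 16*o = (o)*(o^2 - 8*o + 16) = o*(o - 4)*(o - 4)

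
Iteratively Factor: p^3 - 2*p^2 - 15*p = (p)*(p^2 - 2*p - 15) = p*(p + 3)*(p - 5)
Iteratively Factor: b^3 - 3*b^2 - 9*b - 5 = (b + 1)*(b^2 - 4*b - 5) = (b + 1)^2*(b - 5)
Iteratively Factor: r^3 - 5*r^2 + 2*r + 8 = (r - 4)*(r^2 - r - 2) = (r - 4)*(r - 2)*(r + 1)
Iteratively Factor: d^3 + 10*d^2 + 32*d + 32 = (d + 4)*(d^2 + 6*d + 8) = (d + 4)^2*(d + 2)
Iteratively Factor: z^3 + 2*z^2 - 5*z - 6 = (z + 3)*(z^2 - z - 2) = (z + 1)*(z + 3)*(z - 2)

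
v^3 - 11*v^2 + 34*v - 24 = (v - 6)*(v - 4)*(v - 1)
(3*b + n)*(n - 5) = 3*b*n - 15*b + n^2 - 5*n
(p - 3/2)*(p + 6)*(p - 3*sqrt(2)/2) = p^3 - 3*sqrt(2)*p^2/2 + 9*p^2/2 - 27*sqrt(2)*p/4 - 9*p + 27*sqrt(2)/2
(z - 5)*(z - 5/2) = z^2 - 15*z/2 + 25/2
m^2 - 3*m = m*(m - 3)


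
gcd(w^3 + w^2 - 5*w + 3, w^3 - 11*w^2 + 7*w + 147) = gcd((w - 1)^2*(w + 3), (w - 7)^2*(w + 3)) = w + 3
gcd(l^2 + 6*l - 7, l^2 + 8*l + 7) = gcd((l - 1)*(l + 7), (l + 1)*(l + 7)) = l + 7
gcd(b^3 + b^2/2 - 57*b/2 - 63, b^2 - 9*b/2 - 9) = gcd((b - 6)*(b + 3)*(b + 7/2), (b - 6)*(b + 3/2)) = b - 6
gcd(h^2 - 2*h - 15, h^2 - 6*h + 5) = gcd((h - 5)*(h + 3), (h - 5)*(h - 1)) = h - 5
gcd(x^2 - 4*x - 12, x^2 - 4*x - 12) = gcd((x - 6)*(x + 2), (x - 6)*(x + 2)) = x^2 - 4*x - 12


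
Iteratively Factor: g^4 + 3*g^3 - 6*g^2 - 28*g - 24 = (g + 2)*(g^3 + g^2 - 8*g - 12) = (g + 2)^2*(g^2 - g - 6) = (g + 2)^3*(g - 3)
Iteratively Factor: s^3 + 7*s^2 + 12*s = (s + 3)*(s^2 + 4*s) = (s + 3)*(s + 4)*(s)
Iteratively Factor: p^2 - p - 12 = (p - 4)*(p + 3)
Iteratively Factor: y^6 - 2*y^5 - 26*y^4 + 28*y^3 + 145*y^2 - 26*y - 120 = (y + 2)*(y^5 - 4*y^4 - 18*y^3 + 64*y^2 + 17*y - 60) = (y + 2)*(y + 4)*(y^4 - 8*y^3 + 14*y^2 + 8*y - 15) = (y - 3)*(y + 2)*(y + 4)*(y^3 - 5*y^2 - y + 5) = (y - 3)*(y + 1)*(y + 2)*(y + 4)*(y^2 - 6*y + 5) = (y - 5)*(y - 3)*(y + 1)*(y + 2)*(y + 4)*(y - 1)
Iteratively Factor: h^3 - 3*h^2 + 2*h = (h - 1)*(h^2 - 2*h) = h*(h - 1)*(h - 2)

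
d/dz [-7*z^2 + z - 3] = 1 - 14*z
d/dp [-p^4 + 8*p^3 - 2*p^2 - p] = -4*p^3 + 24*p^2 - 4*p - 1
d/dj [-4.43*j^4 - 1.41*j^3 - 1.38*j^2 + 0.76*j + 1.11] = -17.72*j^3 - 4.23*j^2 - 2.76*j + 0.76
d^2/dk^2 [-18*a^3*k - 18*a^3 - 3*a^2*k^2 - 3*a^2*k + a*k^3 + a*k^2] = 2*a*(-3*a + 3*k + 1)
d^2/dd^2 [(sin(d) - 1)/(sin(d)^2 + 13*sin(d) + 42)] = (-sin(d)^5 + 17*sin(d)^4 + 293*sin(d)^3 + 541*sin(d)^2 - 2640*sin(d) - 1346)/(sin(d)^2 + 13*sin(d) + 42)^3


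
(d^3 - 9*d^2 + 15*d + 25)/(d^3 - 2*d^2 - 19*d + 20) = (d^2 - 4*d - 5)/(d^2 + 3*d - 4)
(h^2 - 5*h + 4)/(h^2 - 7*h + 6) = (h - 4)/(h - 6)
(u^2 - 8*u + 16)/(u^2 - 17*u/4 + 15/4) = 4*(u^2 - 8*u + 16)/(4*u^2 - 17*u + 15)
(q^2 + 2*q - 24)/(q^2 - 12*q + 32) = (q + 6)/(q - 8)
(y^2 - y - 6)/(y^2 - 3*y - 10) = (y - 3)/(y - 5)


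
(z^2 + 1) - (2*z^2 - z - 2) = -z^2 + z + 3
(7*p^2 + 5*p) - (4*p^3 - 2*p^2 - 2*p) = -4*p^3 + 9*p^2 + 7*p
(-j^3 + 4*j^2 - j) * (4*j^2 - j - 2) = -4*j^5 + 17*j^4 - 6*j^3 - 7*j^2 + 2*j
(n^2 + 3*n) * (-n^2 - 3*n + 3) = -n^4 - 6*n^3 - 6*n^2 + 9*n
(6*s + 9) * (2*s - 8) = 12*s^2 - 30*s - 72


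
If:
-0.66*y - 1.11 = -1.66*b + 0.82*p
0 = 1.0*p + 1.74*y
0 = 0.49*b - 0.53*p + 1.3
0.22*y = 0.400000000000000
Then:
No Solution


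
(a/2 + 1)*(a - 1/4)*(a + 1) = a^3/2 + 11*a^2/8 + 5*a/8 - 1/4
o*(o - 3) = o^2 - 3*o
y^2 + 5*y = y*(y + 5)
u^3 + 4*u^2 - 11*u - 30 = (u - 3)*(u + 2)*(u + 5)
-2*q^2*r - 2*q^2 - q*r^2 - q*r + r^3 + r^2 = (-2*q + r)*(q + r)*(r + 1)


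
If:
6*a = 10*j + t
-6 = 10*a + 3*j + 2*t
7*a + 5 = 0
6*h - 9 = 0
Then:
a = -5/7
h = 3/2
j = -4/7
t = 10/7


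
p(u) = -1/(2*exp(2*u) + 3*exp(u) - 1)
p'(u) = -(-4*exp(2*u) - 3*exp(u))/(2*exp(2*u) + 3*exp(u) - 1)^2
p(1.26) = -0.03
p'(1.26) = 0.05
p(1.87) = -0.01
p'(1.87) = 0.02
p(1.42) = -0.02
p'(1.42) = 0.04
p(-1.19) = -10.23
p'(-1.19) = 134.22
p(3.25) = -0.00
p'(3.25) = 0.00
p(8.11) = -0.00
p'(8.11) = 0.00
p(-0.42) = -0.55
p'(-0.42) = 1.10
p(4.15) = -0.00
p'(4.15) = 0.00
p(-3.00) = 1.18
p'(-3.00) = 0.22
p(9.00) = 0.00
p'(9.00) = 0.00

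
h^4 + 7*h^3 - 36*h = h*(h - 2)*(h + 3)*(h + 6)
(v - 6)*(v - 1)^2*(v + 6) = v^4 - 2*v^3 - 35*v^2 + 72*v - 36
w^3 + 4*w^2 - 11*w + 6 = (w - 1)^2*(w + 6)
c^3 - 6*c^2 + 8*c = c*(c - 4)*(c - 2)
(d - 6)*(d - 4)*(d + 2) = d^3 - 8*d^2 + 4*d + 48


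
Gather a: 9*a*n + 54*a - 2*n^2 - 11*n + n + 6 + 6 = a*(9*n + 54) - 2*n^2 - 10*n + 12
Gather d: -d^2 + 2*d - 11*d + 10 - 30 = -d^2 - 9*d - 20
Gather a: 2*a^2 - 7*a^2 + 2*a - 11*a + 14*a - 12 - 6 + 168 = -5*a^2 + 5*a + 150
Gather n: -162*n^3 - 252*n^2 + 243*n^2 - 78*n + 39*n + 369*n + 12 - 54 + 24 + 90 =-162*n^3 - 9*n^2 + 330*n + 72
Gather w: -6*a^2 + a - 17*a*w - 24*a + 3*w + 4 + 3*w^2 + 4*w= -6*a^2 - 23*a + 3*w^2 + w*(7 - 17*a) + 4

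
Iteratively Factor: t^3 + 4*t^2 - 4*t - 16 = (t + 2)*(t^2 + 2*t - 8) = (t - 2)*(t + 2)*(t + 4)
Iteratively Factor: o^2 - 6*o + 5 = (o - 1)*(o - 5)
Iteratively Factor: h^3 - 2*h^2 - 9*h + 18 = (h + 3)*(h^2 - 5*h + 6) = (h - 2)*(h + 3)*(h - 3)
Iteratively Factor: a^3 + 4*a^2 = (a + 4)*(a^2) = a*(a + 4)*(a)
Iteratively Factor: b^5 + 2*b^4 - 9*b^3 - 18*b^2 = (b)*(b^4 + 2*b^3 - 9*b^2 - 18*b) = b*(b + 2)*(b^3 - 9*b) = b^2*(b + 2)*(b^2 - 9) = b^2*(b + 2)*(b + 3)*(b - 3)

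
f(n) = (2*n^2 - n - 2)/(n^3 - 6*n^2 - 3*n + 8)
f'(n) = (4*n - 1)/(n^3 - 6*n^2 - 3*n + 8) + (-3*n^2 + 12*n + 3)*(2*n^2 - n - 2)/(n^3 - 6*n^2 - 3*n + 8)^2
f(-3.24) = -0.28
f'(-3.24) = -0.06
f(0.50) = -0.39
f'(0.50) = -0.43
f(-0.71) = -0.04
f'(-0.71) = -0.53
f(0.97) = -3.05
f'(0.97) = -92.68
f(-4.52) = -0.22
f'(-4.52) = -0.03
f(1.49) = -0.15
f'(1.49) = -0.44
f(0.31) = -0.32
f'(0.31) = -0.28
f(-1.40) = -1.44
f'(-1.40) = -9.44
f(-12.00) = -0.12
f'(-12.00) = -0.00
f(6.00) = -6.40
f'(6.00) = -23.42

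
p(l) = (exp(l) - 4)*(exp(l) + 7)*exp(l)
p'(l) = (exp(l) - 4)*(exp(l) + 7)*exp(l) + (exp(l) - 4)*exp(2*l) + (exp(l) + 7)*exp(2*l) = (3*exp(2*l) + 6*exp(l) - 28)*exp(l)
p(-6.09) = -0.06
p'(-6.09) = -0.06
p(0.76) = -36.38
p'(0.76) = -3.11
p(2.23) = 803.39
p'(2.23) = 2671.50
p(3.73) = 76447.21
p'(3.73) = 226464.22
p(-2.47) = -2.35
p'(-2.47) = -2.32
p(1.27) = -16.51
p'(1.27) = 111.83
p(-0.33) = -18.21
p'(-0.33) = -15.91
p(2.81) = 4945.09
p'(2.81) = 14937.76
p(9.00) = 532244993622.86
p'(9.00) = 1596538454733.87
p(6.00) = 66136937.51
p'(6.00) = 197945140.15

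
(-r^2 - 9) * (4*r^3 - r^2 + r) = -4*r^5 + r^4 - 37*r^3 + 9*r^2 - 9*r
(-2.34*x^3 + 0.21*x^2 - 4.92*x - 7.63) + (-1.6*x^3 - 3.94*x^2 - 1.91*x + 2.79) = -3.94*x^3 - 3.73*x^2 - 6.83*x - 4.84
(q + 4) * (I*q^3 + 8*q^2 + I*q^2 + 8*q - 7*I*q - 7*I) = I*q^4 + 8*q^3 + 5*I*q^3 + 40*q^2 - 3*I*q^2 + 32*q - 35*I*q - 28*I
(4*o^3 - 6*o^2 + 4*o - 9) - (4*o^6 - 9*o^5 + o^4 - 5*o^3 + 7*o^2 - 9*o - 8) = -4*o^6 + 9*o^5 - o^4 + 9*o^3 - 13*o^2 + 13*o - 1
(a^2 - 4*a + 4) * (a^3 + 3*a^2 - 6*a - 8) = a^5 - a^4 - 14*a^3 + 28*a^2 + 8*a - 32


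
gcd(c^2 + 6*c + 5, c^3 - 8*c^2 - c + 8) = c + 1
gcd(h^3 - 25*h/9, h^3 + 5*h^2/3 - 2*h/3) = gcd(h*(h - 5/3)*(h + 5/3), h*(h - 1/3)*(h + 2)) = h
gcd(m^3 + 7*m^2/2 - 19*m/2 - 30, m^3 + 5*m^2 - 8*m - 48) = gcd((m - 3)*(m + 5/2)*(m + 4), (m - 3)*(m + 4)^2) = m^2 + m - 12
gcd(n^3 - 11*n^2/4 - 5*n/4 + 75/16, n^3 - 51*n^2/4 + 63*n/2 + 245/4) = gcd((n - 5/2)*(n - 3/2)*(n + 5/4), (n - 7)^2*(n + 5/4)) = n + 5/4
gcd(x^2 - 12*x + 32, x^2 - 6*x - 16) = x - 8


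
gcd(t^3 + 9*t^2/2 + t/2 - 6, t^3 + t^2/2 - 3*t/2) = t^2 + t/2 - 3/2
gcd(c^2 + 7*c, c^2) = c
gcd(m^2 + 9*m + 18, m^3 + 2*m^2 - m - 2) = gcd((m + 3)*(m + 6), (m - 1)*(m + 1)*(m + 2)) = 1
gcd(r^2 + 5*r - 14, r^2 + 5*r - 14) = r^2 + 5*r - 14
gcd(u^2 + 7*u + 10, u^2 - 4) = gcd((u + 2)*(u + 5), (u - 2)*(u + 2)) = u + 2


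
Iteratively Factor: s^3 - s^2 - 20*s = (s + 4)*(s^2 - 5*s) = (s - 5)*(s + 4)*(s)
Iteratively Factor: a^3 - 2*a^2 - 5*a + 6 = (a - 3)*(a^2 + a - 2) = (a - 3)*(a + 2)*(a - 1)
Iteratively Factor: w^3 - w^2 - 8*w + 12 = (w - 2)*(w^2 + w - 6) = (w - 2)*(w + 3)*(w - 2)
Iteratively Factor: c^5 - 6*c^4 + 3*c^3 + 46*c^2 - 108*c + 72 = (c - 2)*(c^4 - 4*c^3 - 5*c^2 + 36*c - 36) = (c - 2)*(c + 3)*(c^3 - 7*c^2 + 16*c - 12) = (c - 2)^2*(c + 3)*(c^2 - 5*c + 6) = (c - 2)^3*(c + 3)*(c - 3)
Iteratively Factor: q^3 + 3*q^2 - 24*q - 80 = (q + 4)*(q^2 - q - 20) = (q + 4)^2*(q - 5)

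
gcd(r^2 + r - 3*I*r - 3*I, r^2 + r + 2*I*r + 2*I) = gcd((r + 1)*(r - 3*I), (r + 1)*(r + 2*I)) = r + 1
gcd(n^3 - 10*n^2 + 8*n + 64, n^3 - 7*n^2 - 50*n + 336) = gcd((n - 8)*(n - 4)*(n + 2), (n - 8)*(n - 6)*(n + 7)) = n - 8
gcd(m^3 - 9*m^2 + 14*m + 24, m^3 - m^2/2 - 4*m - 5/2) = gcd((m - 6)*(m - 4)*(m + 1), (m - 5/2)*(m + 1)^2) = m + 1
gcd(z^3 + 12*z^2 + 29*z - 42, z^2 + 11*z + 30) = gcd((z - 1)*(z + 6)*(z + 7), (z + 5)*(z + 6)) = z + 6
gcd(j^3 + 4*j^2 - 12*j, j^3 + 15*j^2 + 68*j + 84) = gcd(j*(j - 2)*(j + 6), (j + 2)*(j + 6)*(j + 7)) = j + 6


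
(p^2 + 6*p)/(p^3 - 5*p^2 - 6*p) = (p + 6)/(p^2 - 5*p - 6)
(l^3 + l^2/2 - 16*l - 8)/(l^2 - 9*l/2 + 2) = (2*l^2 + 9*l + 4)/(2*l - 1)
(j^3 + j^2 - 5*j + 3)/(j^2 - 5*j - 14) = (-j^3 - j^2 + 5*j - 3)/(-j^2 + 5*j + 14)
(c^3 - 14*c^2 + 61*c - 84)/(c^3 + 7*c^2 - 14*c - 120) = (c^2 - 10*c + 21)/(c^2 + 11*c + 30)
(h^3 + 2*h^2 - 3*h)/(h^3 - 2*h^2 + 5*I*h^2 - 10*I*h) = (h^2 + 2*h - 3)/(h^2 + h*(-2 + 5*I) - 10*I)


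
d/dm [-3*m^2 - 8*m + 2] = -6*m - 8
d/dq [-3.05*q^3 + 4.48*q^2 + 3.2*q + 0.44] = -9.15*q^2 + 8.96*q + 3.2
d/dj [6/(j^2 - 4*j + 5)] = 12*(2 - j)/(j^2 - 4*j + 5)^2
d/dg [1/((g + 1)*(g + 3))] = 2*(-g - 2)/(g^4 + 8*g^3 + 22*g^2 + 24*g + 9)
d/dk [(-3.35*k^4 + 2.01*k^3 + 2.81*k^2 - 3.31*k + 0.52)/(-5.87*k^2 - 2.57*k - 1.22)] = (39.329*k^5 + 14.0298*k^4 + 6.0166*k^3 - 34.008*k^2 - 0.7516*k + 5.3746)/(34.4569*k^4 + 30.1718*k^3 + 20.9277*k^2 + 6.2708*k + 1.4884)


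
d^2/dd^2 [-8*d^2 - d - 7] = -16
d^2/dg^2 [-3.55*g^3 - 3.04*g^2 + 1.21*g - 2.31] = -21.3*g - 6.08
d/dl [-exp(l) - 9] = -exp(l)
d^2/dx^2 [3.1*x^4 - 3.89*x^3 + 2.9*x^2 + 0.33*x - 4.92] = 37.2*x^2 - 23.34*x + 5.8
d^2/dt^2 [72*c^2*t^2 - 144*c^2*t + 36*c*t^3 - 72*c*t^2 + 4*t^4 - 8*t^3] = 144*c^2 + 216*c*t - 144*c + 48*t^2 - 48*t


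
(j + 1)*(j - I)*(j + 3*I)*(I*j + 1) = I*j^4 - j^3 + I*j^3 - j^2 + 5*I*j^2 + 3*j + 5*I*j + 3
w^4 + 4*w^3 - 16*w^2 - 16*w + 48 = (w - 2)^2*(w + 2)*(w + 6)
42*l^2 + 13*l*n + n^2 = (6*l + n)*(7*l + n)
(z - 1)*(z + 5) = z^2 + 4*z - 5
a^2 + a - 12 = (a - 3)*(a + 4)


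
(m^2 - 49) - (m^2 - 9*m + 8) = 9*m - 57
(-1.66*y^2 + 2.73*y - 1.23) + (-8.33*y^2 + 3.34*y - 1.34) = -9.99*y^2 + 6.07*y - 2.57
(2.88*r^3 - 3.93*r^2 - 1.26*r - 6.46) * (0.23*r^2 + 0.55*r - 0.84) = 0.6624*r^5 + 0.6801*r^4 - 4.8705*r^3 + 1.1224*r^2 - 2.4946*r + 5.4264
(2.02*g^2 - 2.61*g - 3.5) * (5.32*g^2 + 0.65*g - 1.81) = 10.7464*g^4 - 12.5722*g^3 - 23.9727*g^2 + 2.4491*g + 6.335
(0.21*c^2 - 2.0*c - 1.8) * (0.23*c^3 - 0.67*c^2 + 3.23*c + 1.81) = 0.0483*c^5 - 0.6007*c^4 + 1.6043*c^3 - 4.8739*c^2 - 9.434*c - 3.258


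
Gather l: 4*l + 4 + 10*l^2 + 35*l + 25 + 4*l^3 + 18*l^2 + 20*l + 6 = 4*l^3 + 28*l^2 + 59*l + 35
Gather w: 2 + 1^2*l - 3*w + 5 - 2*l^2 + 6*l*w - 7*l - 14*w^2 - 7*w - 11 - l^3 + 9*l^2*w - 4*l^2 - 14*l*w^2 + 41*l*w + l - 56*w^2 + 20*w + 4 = -l^3 - 6*l^2 - 5*l + w^2*(-14*l - 70) + w*(9*l^2 + 47*l + 10)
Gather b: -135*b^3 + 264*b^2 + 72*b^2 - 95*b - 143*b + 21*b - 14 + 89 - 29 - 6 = -135*b^3 + 336*b^2 - 217*b + 40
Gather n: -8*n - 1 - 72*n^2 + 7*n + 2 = -72*n^2 - n + 1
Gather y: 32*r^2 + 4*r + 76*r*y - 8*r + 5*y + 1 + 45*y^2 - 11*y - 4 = 32*r^2 - 4*r + 45*y^2 + y*(76*r - 6) - 3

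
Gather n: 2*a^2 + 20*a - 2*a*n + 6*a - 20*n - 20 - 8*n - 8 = 2*a^2 + 26*a + n*(-2*a - 28) - 28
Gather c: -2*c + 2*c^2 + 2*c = 2*c^2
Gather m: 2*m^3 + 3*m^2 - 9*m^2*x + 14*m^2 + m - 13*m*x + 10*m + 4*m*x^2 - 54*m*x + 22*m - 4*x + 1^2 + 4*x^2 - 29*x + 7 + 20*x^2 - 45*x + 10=2*m^3 + m^2*(17 - 9*x) + m*(4*x^2 - 67*x + 33) + 24*x^2 - 78*x + 18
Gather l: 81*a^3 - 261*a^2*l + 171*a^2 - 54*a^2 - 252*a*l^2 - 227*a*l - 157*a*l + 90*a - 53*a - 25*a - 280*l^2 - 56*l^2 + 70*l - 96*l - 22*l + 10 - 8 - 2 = 81*a^3 + 117*a^2 + 12*a + l^2*(-252*a - 336) + l*(-261*a^2 - 384*a - 48)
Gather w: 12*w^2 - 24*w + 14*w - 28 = 12*w^2 - 10*w - 28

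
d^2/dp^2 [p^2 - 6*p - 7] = 2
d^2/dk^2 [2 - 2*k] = 0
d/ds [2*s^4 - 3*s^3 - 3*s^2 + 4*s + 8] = 8*s^3 - 9*s^2 - 6*s + 4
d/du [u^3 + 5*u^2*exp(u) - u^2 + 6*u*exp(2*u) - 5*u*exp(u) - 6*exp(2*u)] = 5*u^2*exp(u) + 3*u^2 + 12*u*exp(2*u) + 5*u*exp(u) - 2*u - 6*exp(2*u) - 5*exp(u)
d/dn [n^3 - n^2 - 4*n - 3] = 3*n^2 - 2*n - 4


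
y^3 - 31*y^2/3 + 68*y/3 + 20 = (y - 6)*(y - 5)*(y + 2/3)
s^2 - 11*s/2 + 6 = (s - 4)*(s - 3/2)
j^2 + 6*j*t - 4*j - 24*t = (j - 4)*(j + 6*t)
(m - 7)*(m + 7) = m^2 - 49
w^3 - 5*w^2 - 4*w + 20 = (w - 5)*(w - 2)*(w + 2)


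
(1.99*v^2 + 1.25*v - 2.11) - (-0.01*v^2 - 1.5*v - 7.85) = 2.0*v^2 + 2.75*v + 5.74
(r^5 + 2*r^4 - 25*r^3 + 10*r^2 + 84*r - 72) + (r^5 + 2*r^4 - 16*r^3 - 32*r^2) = 2*r^5 + 4*r^4 - 41*r^3 - 22*r^2 + 84*r - 72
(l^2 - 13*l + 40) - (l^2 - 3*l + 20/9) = 340/9 - 10*l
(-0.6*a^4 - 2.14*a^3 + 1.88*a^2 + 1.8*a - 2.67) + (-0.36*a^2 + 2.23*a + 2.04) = -0.6*a^4 - 2.14*a^3 + 1.52*a^2 + 4.03*a - 0.63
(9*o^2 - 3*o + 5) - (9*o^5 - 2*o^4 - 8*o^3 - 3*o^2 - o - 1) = -9*o^5 + 2*o^4 + 8*o^3 + 12*o^2 - 2*o + 6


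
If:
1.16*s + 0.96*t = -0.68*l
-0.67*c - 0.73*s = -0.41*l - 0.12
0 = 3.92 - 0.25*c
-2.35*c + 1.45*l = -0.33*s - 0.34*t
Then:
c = 15.68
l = 30.67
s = 3.00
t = -25.35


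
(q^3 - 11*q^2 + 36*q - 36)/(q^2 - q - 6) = (q^2 - 8*q + 12)/(q + 2)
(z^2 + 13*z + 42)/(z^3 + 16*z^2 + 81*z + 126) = 1/(z + 3)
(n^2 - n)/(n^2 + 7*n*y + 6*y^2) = n*(n - 1)/(n^2 + 7*n*y + 6*y^2)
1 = 1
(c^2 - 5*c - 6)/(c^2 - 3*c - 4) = (c - 6)/(c - 4)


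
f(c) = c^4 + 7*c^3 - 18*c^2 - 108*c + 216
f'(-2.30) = 37.22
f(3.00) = 0.00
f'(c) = 4*c^3 + 21*c^2 - 36*c - 108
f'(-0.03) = -106.90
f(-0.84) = 290.37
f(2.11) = -6.44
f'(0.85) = -120.97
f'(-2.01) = 16.72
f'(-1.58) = -14.47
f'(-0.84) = -65.31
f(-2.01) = 319.84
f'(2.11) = -52.89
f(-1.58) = 320.33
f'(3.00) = 81.00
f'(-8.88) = -933.29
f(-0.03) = 219.22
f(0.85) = 116.02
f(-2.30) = 312.00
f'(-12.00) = -3564.00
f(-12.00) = 7560.00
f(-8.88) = 1072.09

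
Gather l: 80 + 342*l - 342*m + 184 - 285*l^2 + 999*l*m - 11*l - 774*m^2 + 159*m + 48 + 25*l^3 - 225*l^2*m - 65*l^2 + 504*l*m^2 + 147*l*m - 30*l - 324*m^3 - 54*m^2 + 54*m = 25*l^3 + l^2*(-225*m - 350) + l*(504*m^2 + 1146*m + 301) - 324*m^3 - 828*m^2 - 129*m + 312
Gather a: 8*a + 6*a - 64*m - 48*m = 14*a - 112*m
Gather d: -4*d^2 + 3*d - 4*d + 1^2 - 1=-4*d^2 - d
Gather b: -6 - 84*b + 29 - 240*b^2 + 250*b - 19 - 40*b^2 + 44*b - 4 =-280*b^2 + 210*b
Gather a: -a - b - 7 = -a - b - 7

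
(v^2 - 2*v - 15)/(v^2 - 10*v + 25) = (v + 3)/(v - 5)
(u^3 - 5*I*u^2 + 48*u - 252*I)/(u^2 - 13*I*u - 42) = (u^2 + I*u + 42)/(u - 7*I)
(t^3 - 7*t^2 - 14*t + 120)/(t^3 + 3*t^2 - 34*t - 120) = (t - 5)/(t + 5)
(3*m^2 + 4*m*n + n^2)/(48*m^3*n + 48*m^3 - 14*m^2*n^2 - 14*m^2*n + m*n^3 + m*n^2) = (3*m^2 + 4*m*n + n^2)/(m*(48*m^2*n + 48*m^2 - 14*m*n^2 - 14*m*n + n^3 + n^2))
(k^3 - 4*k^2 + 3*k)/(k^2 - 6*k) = (k^2 - 4*k + 3)/(k - 6)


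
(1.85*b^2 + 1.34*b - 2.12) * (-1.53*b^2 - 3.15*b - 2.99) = -2.8305*b^4 - 7.8777*b^3 - 6.5089*b^2 + 2.6714*b + 6.3388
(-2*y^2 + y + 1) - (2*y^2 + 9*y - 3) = -4*y^2 - 8*y + 4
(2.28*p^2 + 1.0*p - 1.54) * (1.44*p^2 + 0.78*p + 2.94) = 3.2832*p^4 + 3.2184*p^3 + 5.2656*p^2 + 1.7388*p - 4.5276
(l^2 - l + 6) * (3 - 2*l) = -2*l^3 + 5*l^2 - 15*l + 18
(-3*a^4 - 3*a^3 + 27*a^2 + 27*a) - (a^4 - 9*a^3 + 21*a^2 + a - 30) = -4*a^4 + 6*a^3 + 6*a^2 + 26*a + 30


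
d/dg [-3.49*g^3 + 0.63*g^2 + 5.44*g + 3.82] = -10.47*g^2 + 1.26*g + 5.44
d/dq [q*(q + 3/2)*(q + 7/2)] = 3*q^2 + 10*q + 21/4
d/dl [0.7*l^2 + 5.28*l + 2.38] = 1.4*l + 5.28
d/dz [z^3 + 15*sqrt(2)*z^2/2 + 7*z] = 3*z^2 + 15*sqrt(2)*z + 7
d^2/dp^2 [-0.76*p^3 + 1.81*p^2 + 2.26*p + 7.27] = 3.62 - 4.56*p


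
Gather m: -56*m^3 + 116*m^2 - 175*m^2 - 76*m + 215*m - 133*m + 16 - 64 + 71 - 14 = -56*m^3 - 59*m^2 + 6*m + 9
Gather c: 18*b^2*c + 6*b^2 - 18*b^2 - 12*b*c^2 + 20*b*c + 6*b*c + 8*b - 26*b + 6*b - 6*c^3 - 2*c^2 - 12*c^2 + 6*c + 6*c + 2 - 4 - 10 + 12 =-12*b^2 - 12*b - 6*c^3 + c^2*(-12*b - 14) + c*(18*b^2 + 26*b + 12)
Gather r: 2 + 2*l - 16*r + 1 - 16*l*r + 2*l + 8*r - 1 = 4*l + r*(-16*l - 8) + 2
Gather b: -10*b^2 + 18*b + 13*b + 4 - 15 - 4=-10*b^2 + 31*b - 15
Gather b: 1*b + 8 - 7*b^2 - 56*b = -7*b^2 - 55*b + 8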